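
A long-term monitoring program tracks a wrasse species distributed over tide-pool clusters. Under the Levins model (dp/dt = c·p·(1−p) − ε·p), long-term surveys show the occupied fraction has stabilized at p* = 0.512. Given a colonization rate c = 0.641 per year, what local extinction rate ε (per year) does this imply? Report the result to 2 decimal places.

At equilibrium c(1−p*) = ε.
ε = 0.641 × (1 − 0.512) = 0.641 × 0.4880 = 0.3128.

0.31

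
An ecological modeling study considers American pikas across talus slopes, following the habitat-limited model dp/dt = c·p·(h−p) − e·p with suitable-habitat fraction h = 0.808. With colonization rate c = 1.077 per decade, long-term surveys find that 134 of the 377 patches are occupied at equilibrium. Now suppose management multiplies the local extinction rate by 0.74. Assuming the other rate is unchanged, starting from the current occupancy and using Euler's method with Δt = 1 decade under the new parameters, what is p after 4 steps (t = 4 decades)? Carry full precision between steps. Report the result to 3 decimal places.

Observed p* = 134/377 = 0.35544.
Balance c(h−p*) = e gives e = 1.077×(0.808 − 0.35544) = 0.48741.
Starting from p₀ = 0.35544; update p ← p + (dp/dt)·Δt with the new parameters.
t = 1: p = 0.35544 + (+0.04504) = 0.40048
t = 2: p = 0.40048 + (+0.03132) = 0.43180
t = 3: p = 0.43180 + (+0.01921) = 0.45101
t = 4: p = 0.45101 + (+0.01073) = 0.46174

0.462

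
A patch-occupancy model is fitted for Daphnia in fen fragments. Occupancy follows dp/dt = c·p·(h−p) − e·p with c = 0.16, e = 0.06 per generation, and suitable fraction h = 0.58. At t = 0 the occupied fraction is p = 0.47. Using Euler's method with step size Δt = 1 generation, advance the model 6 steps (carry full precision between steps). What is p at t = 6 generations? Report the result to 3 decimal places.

0.378

Update rule: p ← p + [c·p·(h−p) − e·p]·Δt with Δt = 1.
p: 0.47000 → 0.45007  (Δp = -0.01993)
p: 0.45007 → 0.43242  (Δp = -0.01765)
p: 0.43242 → 0.41669  (Δp = -0.01573)
p: 0.41669 → 0.40258  (Δp = -0.01411)
p: 0.40258 → 0.38985  (Δp = -0.01273)
p: 0.38985 → 0.37832  (Δp = -0.01153)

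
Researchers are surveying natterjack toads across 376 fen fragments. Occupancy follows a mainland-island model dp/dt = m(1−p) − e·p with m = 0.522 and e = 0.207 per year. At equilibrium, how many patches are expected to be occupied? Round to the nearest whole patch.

p* = m/(m+e) = 0.522/0.7290 = 0.7160.
Expected occupied patches = N × p* = 376 × 0.7160 = 269.23 ≈ 269.

269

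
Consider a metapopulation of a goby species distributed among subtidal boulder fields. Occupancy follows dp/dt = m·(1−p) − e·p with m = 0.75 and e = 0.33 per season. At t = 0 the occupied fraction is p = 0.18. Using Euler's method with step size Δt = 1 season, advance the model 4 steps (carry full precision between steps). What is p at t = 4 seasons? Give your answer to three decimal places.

Update rule: p ← p + [m·(1−p) − e·p]·Δt with Δt = 1.
t = 1: p = 0.18000 + (+0.55560) = 0.73560
t = 2: p = 0.73560 + (-0.04445) = 0.69115
t = 3: p = 0.69115 + (+0.00356) = 0.69471
t = 4: p = 0.69471 + (-0.00028) = 0.69442

0.694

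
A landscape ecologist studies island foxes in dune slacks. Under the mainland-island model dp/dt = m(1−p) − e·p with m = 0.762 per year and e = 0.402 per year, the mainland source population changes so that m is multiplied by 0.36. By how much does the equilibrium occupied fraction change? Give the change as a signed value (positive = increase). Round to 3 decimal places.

-0.249

Before: p* = 0.762/(0.762+0.402) = 0.6546.
After: m = 0.27432, e = 0.402; p* = 0.27432/0.6763 = 0.4056.
Δp* = 0.4056 − 0.6546 = -0.2490.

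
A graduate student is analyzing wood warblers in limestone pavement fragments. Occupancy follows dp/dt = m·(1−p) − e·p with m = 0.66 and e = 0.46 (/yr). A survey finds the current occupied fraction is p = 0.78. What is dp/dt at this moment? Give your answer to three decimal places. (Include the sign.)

-0.214

Colonization term: m·(1−p) = 0.66×0.2200 = 0.14520.
Extinction term: e·p = 0.35880.
dp/dt = 0.14520 − 0.35880 = -0.21360.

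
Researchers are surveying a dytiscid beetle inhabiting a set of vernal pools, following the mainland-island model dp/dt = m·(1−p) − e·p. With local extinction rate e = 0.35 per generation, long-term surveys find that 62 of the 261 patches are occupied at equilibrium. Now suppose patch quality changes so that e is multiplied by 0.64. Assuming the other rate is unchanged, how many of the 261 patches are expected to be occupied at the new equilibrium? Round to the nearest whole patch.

85

Observed p* = 62/261 = 0.23755.
Balance m(1−p*) = e·p* gives m = e·p*/(1−p*) = 0.35×0.23755/0.76245 = 0.10905.
New p* = m/(m+e) = 0.10905/(0.10905+0.22400) = 0.32743.
Expected occupied = 261 × 0.32743 = 85.46 ≈ 85.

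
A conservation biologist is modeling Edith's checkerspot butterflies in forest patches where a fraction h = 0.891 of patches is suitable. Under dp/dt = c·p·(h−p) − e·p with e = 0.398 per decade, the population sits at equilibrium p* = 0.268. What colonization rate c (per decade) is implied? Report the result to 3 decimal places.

At equilibrium c(h−p*) = e, so c = e/(h−p*).
c = 0.398/(0.891 − 0.268) = 0.398/0.6230 = 0.6388.

0.639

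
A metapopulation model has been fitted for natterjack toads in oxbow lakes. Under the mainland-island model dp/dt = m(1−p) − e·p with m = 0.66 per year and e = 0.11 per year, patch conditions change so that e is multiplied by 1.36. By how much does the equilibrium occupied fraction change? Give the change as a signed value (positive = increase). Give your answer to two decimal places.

-0.04

Before: p* = 0.66/(0.66+0.11) = 0.8571.
After: m = 0.66, e = 0.1496; p* = 0.66/0.8096 = 0.8152.
Δp* = 0.8152 − 0.8571 = -0.0419.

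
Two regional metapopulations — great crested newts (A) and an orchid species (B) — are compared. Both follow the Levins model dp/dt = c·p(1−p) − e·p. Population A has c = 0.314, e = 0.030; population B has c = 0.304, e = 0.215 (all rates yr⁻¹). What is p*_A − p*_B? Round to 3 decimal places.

0.612

A: p*_A = 1 − 0.030/0.314 = 0.9045.
B: p*_B = 1 − 0.215/0.304 = 0.2928.
p*_A − p*_B = 0.9045 − 0.2928 = 0.6117.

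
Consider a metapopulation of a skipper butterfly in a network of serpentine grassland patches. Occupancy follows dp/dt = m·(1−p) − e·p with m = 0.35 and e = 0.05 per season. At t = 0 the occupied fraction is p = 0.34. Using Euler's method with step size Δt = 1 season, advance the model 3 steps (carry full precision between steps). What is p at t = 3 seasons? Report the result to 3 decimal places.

Update rule: p ← p + [m·(1−p) − e·p]·Δt with Δt = 1.
step 1: Δp = +0.21400, p = 0.55400
step 2: Δp = +0.12840, p = 0.68240
step 3: Δp = +0.07704, p = 0.75944

0.759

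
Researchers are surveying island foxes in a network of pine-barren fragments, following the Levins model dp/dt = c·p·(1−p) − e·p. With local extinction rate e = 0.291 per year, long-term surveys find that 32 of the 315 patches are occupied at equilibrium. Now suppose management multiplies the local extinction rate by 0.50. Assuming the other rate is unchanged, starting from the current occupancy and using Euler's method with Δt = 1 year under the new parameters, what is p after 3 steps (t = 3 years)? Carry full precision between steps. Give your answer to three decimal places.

Observed p* = 32/315 = 0.10159.
Balance c(1−p*) = e gives c = e/(1 − 0.10159) = 0.291/0.89841 = 0.32390.
Starting from p₀ = 0.10159; update p ← p + (dp/dt)·Δt with the new parameters.
p: 0.10159 → 0.11637  (Δp = +0.01478)
p: 0.11637 → 0.13274  (Δp = +0.01637)
p: 0.13274 → 0.15072  (Δp = +0.01797)

0.151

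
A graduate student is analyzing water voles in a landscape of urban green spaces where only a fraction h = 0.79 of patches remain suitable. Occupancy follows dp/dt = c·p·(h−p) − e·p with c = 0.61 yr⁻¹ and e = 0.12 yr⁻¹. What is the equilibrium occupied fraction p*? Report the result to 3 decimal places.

Setting dp/dt = 0 and dividing by p* gives c·(h−p*) = e.
So p* = h − e/c = 0.79 − 0.12/0.61 = 0.79 − 0.1967 = 0.5933.

0.593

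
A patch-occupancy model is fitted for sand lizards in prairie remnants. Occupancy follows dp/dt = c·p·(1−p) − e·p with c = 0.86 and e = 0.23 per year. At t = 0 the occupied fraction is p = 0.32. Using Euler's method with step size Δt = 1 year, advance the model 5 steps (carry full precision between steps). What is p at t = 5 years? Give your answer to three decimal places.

Update rule: p ← p + [c·p·(1−p) − e·p]·Δt with Δt = 1.
step 1: Δp = +0.11354, p = 0.43354
step 2: Δp = +0.11149, p = 0.54502
step 3: Δp = +0.08790, p = 0.63292
step 4: Δp = +0.05423, p = 0.68716
step 5: Δp = +0.02683, p = 0.71399

0.714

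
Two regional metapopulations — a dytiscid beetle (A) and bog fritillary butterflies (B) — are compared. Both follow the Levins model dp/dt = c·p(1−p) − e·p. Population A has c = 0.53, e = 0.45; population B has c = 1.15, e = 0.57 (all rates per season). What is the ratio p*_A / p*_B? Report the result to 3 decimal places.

A: p*_A = 1 − 0.45/0.53 = 0.1509.
B: p*_B = 1 − 0.57/1.15 = 0.5043.
p*_A / p*_B = 0.1509/0.5043 = 0.2993.

0.299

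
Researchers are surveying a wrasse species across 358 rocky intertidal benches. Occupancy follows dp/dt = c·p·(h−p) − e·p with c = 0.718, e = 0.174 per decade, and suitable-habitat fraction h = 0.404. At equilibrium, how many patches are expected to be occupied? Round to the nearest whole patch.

58

p* = h − e/c = 0.404 − 0.2423 = 0.1617.
Expected occupied patches = N × p* = 358 × 0.1617 = 57.87 ≈ 58.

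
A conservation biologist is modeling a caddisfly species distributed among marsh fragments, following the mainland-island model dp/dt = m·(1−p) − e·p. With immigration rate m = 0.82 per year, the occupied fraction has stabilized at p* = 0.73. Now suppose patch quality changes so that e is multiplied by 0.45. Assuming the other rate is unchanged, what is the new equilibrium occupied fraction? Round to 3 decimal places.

0.857

Balance m(1−p*) = e·p* gives e = m(1−p*)/p* = 0.82×0.27000/0.73000 = 0.30329.
New p* = m/(m+e) = 0.82000/(0.82000+0.13648) = 0.85731.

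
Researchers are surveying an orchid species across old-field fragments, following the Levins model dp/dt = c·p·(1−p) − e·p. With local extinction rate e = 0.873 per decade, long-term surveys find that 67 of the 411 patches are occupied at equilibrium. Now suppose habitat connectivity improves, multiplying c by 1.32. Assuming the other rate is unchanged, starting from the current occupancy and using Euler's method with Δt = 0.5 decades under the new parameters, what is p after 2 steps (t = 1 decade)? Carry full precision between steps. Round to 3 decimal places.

0.209

Observed p* = 67/411 = 0.16302.
Balance c(1−p*) = e gives c = e/(1 − 0.16302) = 0.873/0.83698 = 1.04303.
Starting from p₀ = 0.16302; update p ← p + (dp/dt)·Δt with the new parameters.
p: 0.16302 → 0.18579  (Δp = +0.02277)
p: 0.18579 → 0.20883  (Δp = +0.02304)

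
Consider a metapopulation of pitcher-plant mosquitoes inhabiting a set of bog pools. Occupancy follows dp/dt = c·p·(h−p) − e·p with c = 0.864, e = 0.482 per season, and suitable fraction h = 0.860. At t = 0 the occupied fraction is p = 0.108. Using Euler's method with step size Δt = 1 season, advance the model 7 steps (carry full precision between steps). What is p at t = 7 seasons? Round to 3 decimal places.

Update rule: p ← p + [c·p·(h−p) − e·p]·Δt with Δt = 1.
step 1: Δp = +0.01811, p = 0.12611
step 2: Δp = +0.01918, p = 0.14529
step 3: Δp = +0.01969, p = 0.16498
step 4: Δp = +0.01955, p = 0.18453
step 5: Δp = +0.01875, p = 0.20328
step 6: Δp = +0.01736, p = 0.22064
step 7: Δp = +0.01553, p = 0.23618

0.236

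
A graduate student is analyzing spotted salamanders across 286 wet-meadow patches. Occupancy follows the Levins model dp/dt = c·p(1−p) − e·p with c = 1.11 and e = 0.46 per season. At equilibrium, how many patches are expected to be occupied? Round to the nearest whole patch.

167

p* = 1 − e/c = 1 − 0.46/1.11 = 0.5856.
Expected occupied patches = N × p* = 286 × 0.5856 = 167.48 ≈ 167.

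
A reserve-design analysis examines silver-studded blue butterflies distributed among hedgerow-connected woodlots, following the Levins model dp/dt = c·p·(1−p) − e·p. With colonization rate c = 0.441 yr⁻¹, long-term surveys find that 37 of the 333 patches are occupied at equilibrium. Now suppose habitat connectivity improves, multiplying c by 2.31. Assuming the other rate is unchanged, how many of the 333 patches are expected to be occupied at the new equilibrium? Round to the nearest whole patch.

Observed p* = 37/333 = 0.11111.
Balance c(1−p*) = e gives e = 0.441×(1 − 0.11111) = 0.39200.
New p* = 1 − e/c = 1 − 0.39200/1.01871 = 0.61520.
Expected occupied = 333 × 0.61520 = 204.86 ≈ 205.

205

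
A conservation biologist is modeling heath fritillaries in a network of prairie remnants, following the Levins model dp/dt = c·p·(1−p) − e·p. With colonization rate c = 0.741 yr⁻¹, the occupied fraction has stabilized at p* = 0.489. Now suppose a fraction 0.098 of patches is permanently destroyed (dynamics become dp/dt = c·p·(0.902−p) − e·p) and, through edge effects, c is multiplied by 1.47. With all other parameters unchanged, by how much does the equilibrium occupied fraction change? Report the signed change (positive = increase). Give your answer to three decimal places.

Balance c(1−p*) = e gives e = 0.741×(1 − 0.48900) = 0.37865.
New p* = 0.902 − e/c = 0.902 − 0.37865/1.08927 = 0.55438.
Δp* = 0.55438 − 0.48900 = +0.06538.

0.065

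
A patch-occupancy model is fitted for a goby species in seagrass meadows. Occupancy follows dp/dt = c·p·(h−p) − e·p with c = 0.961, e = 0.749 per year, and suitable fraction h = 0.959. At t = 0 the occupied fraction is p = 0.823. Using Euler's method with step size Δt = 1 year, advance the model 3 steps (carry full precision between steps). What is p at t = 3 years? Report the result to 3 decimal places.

0.249

Update rule: p ← p + [c·p·(h−p) − e·p]·Δt with Δt = 1.
p: 0.82300 → 0.31414  (Δp = -0.50886)
p: 0.31414 → 0.27352  (Δp = -0.04061)
p: 0.27352 → 0.24884  (Δp = -0.02469)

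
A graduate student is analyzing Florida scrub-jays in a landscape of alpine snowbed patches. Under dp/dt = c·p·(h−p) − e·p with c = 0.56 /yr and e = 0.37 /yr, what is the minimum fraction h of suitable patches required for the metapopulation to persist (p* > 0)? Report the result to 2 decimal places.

0.66

p* = h − e/c is positive only when h > e/c.
h_min = e/c = 0.37/0.56 = 0.6607.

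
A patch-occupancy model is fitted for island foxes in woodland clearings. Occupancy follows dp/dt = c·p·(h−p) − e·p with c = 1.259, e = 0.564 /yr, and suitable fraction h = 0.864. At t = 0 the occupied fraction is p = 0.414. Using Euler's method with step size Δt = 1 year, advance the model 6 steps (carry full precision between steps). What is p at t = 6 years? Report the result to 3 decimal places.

0.416

Update rule: p ← p + [c·p·(h−p) − e·p]·Δt with Δt = 1.
step 1: Δp = +0.00106, p = 0.41506
step 2: Δp = +0.00051, p = 0.41556
step 3: Δp = +0.00024, p = 0.41580
step 4: Δp = +0.00012, p = 0.41592
step 5: Δp = +0.00006, p = 0.41598
step 6: Δp = +0.00003, p = 0.41600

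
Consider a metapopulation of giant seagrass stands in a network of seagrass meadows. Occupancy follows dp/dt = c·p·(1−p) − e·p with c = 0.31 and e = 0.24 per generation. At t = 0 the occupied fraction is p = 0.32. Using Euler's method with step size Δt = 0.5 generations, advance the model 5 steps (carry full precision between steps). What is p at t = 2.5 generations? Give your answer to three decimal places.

0.299

Update rule: p ← p + [c·p·(1−p) − e·p]·Δt with Δt = 0.5.
  1  |  dp/dt·Δt = -0.004672  |  p_1 = 0.315328
  2  |  dp/dt·Δt = -0.004375  |  p_2 = 0.310953
  3  |  dp/dt·Δt = -0.004104  |  p_3 = 0.306849
  4  |  dp/dt·Δt = -0.003854  |  p_4 = 0.302994
  5  |  dp/dt·Δt = -0.003625  |  p_5 = 0.299369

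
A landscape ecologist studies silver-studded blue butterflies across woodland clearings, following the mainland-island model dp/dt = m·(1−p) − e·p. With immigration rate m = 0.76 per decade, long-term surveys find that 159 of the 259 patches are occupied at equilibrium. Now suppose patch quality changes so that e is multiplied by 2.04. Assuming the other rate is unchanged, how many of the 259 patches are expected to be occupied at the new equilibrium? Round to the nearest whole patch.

Observed p* = 159/259 = 0.61390.
Balance m(1−p*) = e·p* gives e = m(1−p*)/p* = 0.76×0.38610/0.61390 = 0.47799.
New p* = m/(m+e) = 0.76000/(0.76000+0.97510) = 0.43802.
Expected occupied = 259 × 0.43802 = 113.45 ≈ 113.

113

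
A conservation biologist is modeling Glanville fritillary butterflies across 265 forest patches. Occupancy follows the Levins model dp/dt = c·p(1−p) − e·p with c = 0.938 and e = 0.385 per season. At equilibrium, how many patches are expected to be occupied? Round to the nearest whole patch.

156

p* = 1 − e/c = 1 − 0.385/0.938 = 0.5896.
Expected occupied patches = N × p* = 265 × 0.5896 = 156.23 ≈ 156.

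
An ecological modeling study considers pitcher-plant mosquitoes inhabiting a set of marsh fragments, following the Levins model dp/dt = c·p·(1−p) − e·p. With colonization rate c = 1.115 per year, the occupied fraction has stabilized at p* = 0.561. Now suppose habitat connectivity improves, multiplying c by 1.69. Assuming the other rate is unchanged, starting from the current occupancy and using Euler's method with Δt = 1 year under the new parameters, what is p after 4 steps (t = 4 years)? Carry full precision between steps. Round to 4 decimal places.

0.7396

Balance c(1−p*) = e gives e = 1.115×(1 − 0.56100) = 0.48948.
Starting from p₀ = 0.56100; update p ← p + (dp/dt)·Δt with the new parameters.
step 1: Δp = +0.18947, p = 0.75047
step 2: Δp = -0.01448, p = 0.73600
step 3: Δp = +0.00588, p = 0.74188
step 4: Δp = -0.00229, p = 0.73958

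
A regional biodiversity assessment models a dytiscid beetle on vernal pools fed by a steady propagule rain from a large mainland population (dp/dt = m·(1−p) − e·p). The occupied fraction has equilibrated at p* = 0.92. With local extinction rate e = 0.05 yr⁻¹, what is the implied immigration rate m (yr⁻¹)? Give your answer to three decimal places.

At equilibrium m(1−p*) = e·p*, so m = e·p*/(1−p*).
m = 0.05 × 0.92 / 0.0800 = 0.0460/0.0800 = 0.5750.

0.575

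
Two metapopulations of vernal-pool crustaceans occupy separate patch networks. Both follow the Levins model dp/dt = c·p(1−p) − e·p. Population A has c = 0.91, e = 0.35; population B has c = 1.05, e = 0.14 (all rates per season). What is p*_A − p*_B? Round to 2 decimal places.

A: p*_A = 1 − 0.35/0.91 = 0.6154.
B: p*_B = 1 − 0.14/1.05 = 0.8667.
p*_A − p*_B = 0.6154 − 0.8667 = -0.2513.

-0.25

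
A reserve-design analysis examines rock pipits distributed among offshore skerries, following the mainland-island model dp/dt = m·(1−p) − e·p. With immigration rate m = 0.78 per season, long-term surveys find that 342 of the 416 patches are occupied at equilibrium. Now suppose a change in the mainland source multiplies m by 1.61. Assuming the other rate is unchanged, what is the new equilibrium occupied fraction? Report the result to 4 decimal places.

0.8815

Observed p* = 342/416 = 0.82212.
Balance m(1−p*) = e·p* gives e = m(1−p*)/p* = 0.78×0.17788/0.82212 = 0.16877.
New p* = m/(m+e) = 1.25580/(1.25580+0.16877) = 0.88153.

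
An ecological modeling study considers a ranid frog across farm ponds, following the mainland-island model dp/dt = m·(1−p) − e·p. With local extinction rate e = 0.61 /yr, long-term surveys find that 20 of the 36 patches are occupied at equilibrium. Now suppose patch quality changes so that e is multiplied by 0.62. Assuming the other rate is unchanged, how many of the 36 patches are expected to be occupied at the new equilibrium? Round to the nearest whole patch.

24

Observed p* = 20/36 = 0.55556.
Balance m(1−p*) = e·p* gives m = e·p*/(1−p*) = 0.61×0.55556/0.44444 = 0.76251.
New p* = m/(m+e) = 0.76251/(0.76251+0.37820) = 0.66845.
Expected occupied = 36 × 0.66845 = 24.06 ≈ 24.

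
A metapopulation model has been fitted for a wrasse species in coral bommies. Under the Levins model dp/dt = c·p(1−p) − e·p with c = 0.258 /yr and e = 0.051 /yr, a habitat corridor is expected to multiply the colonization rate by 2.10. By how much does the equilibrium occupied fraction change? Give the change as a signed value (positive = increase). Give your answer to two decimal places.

0.10

Before: p* = 1 − 0.051/0.258 = 0.8023.
After the change, c = 0.5418, e = 0.051, so p* = 1 − 0.051/0.5418 = 0.9059.
Δp* = 0.9059 − 0.8023 = +0.1035.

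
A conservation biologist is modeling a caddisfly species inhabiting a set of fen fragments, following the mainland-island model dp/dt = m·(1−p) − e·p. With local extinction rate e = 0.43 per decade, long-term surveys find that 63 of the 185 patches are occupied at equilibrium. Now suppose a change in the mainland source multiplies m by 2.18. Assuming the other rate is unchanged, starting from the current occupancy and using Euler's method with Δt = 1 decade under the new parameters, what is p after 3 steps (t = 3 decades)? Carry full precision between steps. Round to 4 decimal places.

0.5295

Observed p* = 63/185 = 0.34054.
Balance m(1−p*) = e·p* gives m = e·p*/(1−p*) = 0.43×0.34054/0.65946 = 0.22205.
Starting from p₀ = 0.34054; update p ← p + (dp/dt)·Δt with the new parameters.
  1  |  dp/dt·Δt = +0.172790  |  p_1 = 0.513331
  2  |  dp/dt·Δt = +0.014848  |  p_2 = 0.528179
  3  |  dp/dt·Δt = +0.001276  |  p_3 = 0.529455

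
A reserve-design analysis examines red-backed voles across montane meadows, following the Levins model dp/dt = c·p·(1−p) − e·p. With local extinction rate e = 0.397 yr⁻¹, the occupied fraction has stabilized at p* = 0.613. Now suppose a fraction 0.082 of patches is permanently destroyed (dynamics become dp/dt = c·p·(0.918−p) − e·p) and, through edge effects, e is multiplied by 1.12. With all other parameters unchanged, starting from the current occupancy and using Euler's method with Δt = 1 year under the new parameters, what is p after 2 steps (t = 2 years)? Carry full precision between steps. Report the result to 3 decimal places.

0.506

Balance c(1−p*) = e gives c = e/(1 − 0.61300) = 0.397/0.38700 = 1.02584.
Starting from p₀ = 0.61300; update p ← p + (dp/dt)·Δt with the new parameters.
p: 0.61300 → 0.53223  (Δp = -0.08077)
p: 0.53223 → 0.50620  (Δp = -0.02603)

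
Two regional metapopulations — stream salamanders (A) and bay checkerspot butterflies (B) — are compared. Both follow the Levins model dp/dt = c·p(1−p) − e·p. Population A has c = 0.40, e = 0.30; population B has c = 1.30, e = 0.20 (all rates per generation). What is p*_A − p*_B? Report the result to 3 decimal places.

A: p*_A = 1 − 0.30/0.40 = 0.2500.
B: p*_B = 1 − 0.20/1.30 = 0.8462.
p*_A − p*_B = 0.2500 − 0.8462 = -0.5962.

-0.596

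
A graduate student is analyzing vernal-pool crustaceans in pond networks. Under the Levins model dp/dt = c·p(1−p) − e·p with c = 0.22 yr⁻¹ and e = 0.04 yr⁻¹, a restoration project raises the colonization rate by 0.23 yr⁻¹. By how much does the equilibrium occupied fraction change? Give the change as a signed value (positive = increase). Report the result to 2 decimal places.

0.09

Before: p* = 1 − 0.04/0.22 = 0.8182.
After the change, c = 0.45, e = 0.04, so p* = 1 − 0.04/0.45 = 0.9111.
Δp* = 0.9111 − 0.8182 = +0.0929.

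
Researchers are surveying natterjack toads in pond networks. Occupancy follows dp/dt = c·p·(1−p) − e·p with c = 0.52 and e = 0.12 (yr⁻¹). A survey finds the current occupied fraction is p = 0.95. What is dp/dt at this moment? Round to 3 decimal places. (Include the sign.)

-0.089

Colonization term: c·p·(1−p) = 0.52×0.95×0.0500 = 0.02470.
Extinction term: e·p = 0.11400.
dp/dt = 0.02470 − 0.11400 = -0.08930.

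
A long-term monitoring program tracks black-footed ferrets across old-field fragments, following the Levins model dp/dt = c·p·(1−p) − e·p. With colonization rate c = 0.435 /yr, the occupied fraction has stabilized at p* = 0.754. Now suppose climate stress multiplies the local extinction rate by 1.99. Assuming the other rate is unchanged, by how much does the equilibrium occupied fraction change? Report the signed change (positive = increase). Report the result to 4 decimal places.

Balance c(1−p*) = e gives e = 0.435×(1 − 0.75400) = 0.10701.
New p* = 1 − e/c = 1 − 0.21295/0.43500 = 0.51046.
Δp* = 0.51046 − 0.75400 = -0.24354.

-0.2435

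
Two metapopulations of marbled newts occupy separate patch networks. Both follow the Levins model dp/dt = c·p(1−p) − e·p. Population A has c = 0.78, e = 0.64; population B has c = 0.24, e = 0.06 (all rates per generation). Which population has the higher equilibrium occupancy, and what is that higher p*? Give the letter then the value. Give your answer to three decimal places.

A: p*_A = 1 − 0.64/0.78 = 0.1795.
B: p*_B = 1 − 0.06/0.24 = 0.7500.
B is higher at 0.7500.

B, 0.750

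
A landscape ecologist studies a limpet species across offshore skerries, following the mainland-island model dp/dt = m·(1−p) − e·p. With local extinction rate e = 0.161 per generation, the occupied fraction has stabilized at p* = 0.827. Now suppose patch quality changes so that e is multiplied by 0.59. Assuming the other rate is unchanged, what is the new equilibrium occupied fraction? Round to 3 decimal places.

Balance m(1−p*) = e·p* gives m = e·p*/(1−p*) = 0.161×0.82700/0.17300 = 0.76964.
New p* = m/(m+e) = 0.76964/(0.76964+0.09499) = 0.89014.

0.890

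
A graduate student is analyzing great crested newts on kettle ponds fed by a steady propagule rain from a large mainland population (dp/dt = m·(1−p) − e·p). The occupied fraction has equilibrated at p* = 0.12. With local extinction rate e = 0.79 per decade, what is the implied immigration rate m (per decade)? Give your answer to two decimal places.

At equilibrium m(1−p*) = e·p*, so m = e·p*/(1−p*).
m = 0.79 × 0.12 / 0.8800 = 0.0948/0.8800 = 0.1077.

0.11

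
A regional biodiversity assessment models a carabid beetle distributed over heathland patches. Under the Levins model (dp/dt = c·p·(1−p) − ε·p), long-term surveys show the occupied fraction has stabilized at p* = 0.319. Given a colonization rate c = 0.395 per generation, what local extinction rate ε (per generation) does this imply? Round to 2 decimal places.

0.27

At equilibrium c(1−p*) = ε.
ε = 0.395 × (1 − 0.319) = 0.395 × 0.6810 = 0.2690.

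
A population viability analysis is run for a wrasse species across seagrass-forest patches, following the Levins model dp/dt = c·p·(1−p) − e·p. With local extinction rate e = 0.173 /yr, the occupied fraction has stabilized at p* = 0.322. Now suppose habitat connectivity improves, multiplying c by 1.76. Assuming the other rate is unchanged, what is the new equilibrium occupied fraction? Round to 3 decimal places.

Balance c(1−p*) = e gives c = e/(1 − 0.32200) = 0.173/0.67800 = 0.25516.
New p* = 1 − e/c = 1 − 0.17300/0.44908 = 0.61477.

0.615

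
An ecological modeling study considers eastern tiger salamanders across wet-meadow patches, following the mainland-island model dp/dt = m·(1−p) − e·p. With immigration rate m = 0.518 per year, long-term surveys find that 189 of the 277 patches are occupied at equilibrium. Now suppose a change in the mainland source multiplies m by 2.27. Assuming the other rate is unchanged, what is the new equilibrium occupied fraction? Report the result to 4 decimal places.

0.8298

Observed p* = 189/277 = 0.68231.
Balance m(1−p*) = e·p* gives e = m(1−p*)/p* = 0.518×0.31769/0.68231 = 0.24119.
New p* = m/(m+e) = 1.17586/(1.17586+0.24119) = 0.82979.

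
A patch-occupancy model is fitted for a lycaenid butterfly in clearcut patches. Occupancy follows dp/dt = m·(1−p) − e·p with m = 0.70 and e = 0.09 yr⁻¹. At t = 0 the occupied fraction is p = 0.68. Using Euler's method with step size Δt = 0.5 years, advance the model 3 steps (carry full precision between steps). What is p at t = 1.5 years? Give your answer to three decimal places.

Update rule: p ← p + [m·(1−p) − e·p]·Δt with Δt = 0.5.
step 1: Δp = +0.08140, p = 0.76140
step 2: Δp = +0.04925, p = 0.81065
step 3: Δp = +0.02979, p = 0.84044

0.840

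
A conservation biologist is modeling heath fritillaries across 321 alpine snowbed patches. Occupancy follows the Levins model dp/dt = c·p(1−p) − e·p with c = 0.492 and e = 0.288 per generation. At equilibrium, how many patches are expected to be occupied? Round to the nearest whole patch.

133

p* = 1 − e/c = 1 − 0.288/0.492 = 0.4146.
Expected occupied patches = N × p* = 321 × 0.4146 = 133.10 ≈ 133.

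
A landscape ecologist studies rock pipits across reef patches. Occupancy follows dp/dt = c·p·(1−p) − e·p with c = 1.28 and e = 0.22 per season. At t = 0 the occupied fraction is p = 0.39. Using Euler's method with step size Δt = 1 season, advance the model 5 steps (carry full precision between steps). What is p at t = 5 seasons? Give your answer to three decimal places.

0.828

Update rule: p ← p + [c·p·(1−p) − e·p]·Δt with Δt = 1.
  1  |  dp/dt·Δt = +0.218712  |  p_1 = 0.608712
  2  |  dp/dt·Δt = +0.170956  |  p_2 = 0.779668
  3  |  dp/dt·Δt = +0.048359  |  p_3 = 0.828027
  4  |  dp/dt·Δt = +0.000104  |  p_4 = 0.828131
  5  |  dp/dt·Δt = -0.000006  |  p_5 = 0.828125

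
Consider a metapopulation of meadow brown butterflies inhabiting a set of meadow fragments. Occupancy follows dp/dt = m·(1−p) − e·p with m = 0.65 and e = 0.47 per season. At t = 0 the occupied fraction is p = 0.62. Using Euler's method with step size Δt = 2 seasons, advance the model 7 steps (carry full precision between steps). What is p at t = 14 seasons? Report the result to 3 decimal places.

0.402

Update rule: p ← p + [m·(1−p) − e·p]·Δt with Δt = 2.
t = 2: p = 0.62000 + (-0.08880) = 0.53120
t = 4: p = 0.53120 + (+0.11011) = 0.64131
t = 6: p = 0.64131 + (-0.13654) = 0.50477
t = 8: p = 0.50477 + (+0.16931) = 0.67408
t = 10: p = 0.67408 + (-0.20994) = 0.46414
t = 12: p = 0.46414 + (+0.26033) = 0.72447
t = 14: p = 0.72447 + (-0.32281) = 0.40166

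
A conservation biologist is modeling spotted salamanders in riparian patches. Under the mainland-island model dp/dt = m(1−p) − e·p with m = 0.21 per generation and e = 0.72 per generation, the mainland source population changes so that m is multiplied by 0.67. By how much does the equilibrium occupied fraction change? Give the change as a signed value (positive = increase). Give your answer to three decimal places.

Before: p* = 0.21/(0.21+0.72) = 0.2258.
After: m = 0.1407, e = 0.72; p* = 0.1407/0.8607 = 0.1635.
Δp* = 0.1635 − 0.2258 = -0.0623.

-0.062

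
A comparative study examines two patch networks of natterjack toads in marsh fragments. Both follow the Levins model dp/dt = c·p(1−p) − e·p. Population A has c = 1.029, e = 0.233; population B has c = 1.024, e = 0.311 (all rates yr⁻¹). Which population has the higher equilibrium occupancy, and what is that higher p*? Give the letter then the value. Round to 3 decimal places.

A: p*_A = 1 − 0.233/1.029 = 0.7736.
B: p*_B = 1 − 0.311/1.024 = 0.6963.
A is higher at 0.7736.

A, 0.774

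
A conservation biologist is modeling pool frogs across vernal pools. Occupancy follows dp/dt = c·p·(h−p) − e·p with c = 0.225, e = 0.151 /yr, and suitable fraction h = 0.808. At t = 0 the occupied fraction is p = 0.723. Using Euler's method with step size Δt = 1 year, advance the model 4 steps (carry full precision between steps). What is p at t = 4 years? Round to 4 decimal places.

Update rule: p ← p + [c·p·(h−p) − e·p]·Δt with Δt = 1.
t = 1: p = 0.72300 + (-0.09535) = 0.62765
t = 2: p = 0.62765 + (-0.06931) = 0.55835
t = 3: p = 0.55835 + (-0.05295) = 0.50540
t = 4: p = 0.50540 + (-0.04191) = 0.46350

0.4635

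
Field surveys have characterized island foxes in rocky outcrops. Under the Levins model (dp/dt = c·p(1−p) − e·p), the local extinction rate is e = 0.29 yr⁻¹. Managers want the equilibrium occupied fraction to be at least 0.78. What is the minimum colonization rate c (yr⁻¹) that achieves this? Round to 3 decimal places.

p* = 1 − e/c ≥ 0.78 requires e/c ≤ 0.2200, i.e. c ≥ e/0.2200.
c_min = 0.29/0.2200 = 1.3182.

1.318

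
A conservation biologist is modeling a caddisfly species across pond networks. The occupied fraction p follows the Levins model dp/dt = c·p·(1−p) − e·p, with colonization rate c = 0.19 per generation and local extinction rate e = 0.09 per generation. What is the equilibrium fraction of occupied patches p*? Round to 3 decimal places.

Setting dp/dt = 0 and dividing through by p* gives c·(1−p*) = e.
So p* = 1 − e/c = 1 − 0.09/0.19 = 1 − 0.4737 = 0.5263.

0.526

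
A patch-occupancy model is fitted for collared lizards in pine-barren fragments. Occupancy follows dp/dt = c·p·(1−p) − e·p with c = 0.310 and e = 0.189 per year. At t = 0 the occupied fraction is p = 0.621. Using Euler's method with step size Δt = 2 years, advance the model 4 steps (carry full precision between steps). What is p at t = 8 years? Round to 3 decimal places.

Update rule: p ← p + [c·p·(1−p) − e·p]·Δt with Δt = 2.
t = 2: p = 0.62100 + (-0.08882) = 0.53218
t = 4: p = 0.53218 + (-0.04681) = 0.48538
t = 6: p = 0.48538 + (-0.02860) = 0.45677
t = 8: p = 0.45677 + (-0.01882) = 0.43795

0.438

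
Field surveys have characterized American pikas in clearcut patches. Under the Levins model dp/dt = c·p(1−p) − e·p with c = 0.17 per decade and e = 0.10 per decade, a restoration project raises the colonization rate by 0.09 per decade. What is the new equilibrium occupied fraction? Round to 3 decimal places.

Before: p* = 1 − 0.10/0.17 = 0.4118.
After the change, c = 0.26, e = 0.1, so p* = 1 − 0.1/0.26 = 0.6154.

0.615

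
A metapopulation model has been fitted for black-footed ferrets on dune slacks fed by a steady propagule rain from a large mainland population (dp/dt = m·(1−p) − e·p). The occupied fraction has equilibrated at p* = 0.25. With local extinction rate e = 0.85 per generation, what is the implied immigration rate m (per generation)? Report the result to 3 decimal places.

At equilibrium m(1−p*) = e·p*, so m = e·p*/(1−p*).
m = 0.85 × 0.25 / 0.7500 = 0.2125/0.7500 = 0.2833.

0.283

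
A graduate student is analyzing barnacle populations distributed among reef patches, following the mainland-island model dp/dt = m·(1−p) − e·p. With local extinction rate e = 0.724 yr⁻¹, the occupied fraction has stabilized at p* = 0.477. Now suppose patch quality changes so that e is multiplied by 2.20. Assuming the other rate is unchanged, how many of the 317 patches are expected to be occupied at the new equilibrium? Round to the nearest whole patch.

93

Balance m(1−p*) = e·p* gives m = e·p*/(1−p*) = 0.724×0.47700/0.52300 = 0.66032.
New p* = m/(m+e) = 0.66032/(0.66032+1.59280) = 0.29307.
Expected occupied = 317 × 0.29307 = 92.90 ≈ 93.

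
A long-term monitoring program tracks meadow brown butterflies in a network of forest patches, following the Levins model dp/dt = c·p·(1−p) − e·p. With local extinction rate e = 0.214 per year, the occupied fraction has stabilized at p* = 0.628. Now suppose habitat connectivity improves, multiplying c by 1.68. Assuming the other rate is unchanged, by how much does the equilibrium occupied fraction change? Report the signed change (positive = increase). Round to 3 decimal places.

Balance c(1−p*) = e gives c = e/(1 − 0.62800) = 0.214/0.37200 = 0.57527.
New p* = 1 − e/c = 1 − 0.21400/0.96645 = 0.77857.
Δp* = 0.77857 − 0.62800 = +0.15057.

0.151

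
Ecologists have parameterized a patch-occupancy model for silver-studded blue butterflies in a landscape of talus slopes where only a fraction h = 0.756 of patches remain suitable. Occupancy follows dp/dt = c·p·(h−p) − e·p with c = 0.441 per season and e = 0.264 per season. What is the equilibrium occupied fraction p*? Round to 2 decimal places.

Setting dp/dt = 0 and dividing by p* gives c·(h−p*) = e.
So p* = h − e/c = 0.756 − 0.264/0.441 = 0.756 − 0.5986 = 0.1574.

0.16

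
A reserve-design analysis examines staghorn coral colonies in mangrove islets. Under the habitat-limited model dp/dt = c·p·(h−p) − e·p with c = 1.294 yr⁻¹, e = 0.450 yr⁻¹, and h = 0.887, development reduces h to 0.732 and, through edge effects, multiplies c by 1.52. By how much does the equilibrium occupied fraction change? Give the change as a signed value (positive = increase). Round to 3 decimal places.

Before: p* = h − e/c = 0.887 − 0.450/1.294 = 0.887 − 0.3478 = 0.5392.
After: c = 1.96688, e = 0.45, h = 0.732; p* = 0.732 − 0.45/1.96688 = 0.5032.
Δp* = 0.5032 − 0.5392 = -0.0360.

-0.036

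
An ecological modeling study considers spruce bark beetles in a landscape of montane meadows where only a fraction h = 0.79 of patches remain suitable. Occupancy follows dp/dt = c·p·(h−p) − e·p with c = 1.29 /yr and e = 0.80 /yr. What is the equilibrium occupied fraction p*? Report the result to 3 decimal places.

0.170

Setting dp/dt = 0 and dividing by p* gives c·(h−p*) = e.
So p* = h − e/c = 0.79 − 0.80/1.29 = 0.79 − 0.6202 = 0.1698.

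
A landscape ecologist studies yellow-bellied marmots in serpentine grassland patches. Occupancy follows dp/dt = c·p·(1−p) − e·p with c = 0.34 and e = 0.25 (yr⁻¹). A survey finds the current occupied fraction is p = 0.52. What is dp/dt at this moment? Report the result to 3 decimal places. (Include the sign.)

-0.045

Colonization term: c·p·(1−p) = 0.34×0.52×0.4800 = 0.08486.
Extinction term: e·p = 0.13000.
dp/dt = 0.08486 − 0.13000 = -0.04514.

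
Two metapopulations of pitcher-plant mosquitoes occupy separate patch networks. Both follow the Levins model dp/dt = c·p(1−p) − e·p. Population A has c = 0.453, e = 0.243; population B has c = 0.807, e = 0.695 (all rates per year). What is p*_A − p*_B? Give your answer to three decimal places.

A: p*_A = 1 − 0.243/0.453 = 0.4636.
B: p*_B = 1 − 0.695/0.807 = 0.1388.
p*_A − p*_B = 0.4636 − 0.1388 = 0.3248.

0.325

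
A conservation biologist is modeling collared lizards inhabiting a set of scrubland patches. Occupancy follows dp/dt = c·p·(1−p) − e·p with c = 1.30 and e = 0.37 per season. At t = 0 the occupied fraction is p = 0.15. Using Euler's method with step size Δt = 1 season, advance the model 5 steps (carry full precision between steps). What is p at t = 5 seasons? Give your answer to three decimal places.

Update rule: p ← p + [c·p·(1−p) − e·p]·Δt with Δt = 1.
t = 1: p = 0.15000 + (+0.11025) = 0.26025
t = 2: p = 0.26025 + (+0.15398) = 0.41423
t = 3: p = 0.41423 + (+0.16217) = 0.57640
t = 4: p = 0.57640 + (+0.10414) = 0.68055
t = 5: p = 0.68055 + (+0.03082) = 0.71137

0.711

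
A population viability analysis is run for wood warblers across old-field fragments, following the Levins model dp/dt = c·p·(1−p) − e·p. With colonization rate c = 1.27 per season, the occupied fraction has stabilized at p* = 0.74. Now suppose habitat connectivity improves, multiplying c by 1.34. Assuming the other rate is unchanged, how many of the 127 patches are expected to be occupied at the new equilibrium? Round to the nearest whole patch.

Balance c(1−p*) = e gives e = 1.27×(1 − 0.74000) = 0.33020.
New p* = 1 − e/c = 1 − 0.33020/1.70180 = 0.80597.
Expected occupied = 127 × 0.80597 = 102.36 ≈ 102.

102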